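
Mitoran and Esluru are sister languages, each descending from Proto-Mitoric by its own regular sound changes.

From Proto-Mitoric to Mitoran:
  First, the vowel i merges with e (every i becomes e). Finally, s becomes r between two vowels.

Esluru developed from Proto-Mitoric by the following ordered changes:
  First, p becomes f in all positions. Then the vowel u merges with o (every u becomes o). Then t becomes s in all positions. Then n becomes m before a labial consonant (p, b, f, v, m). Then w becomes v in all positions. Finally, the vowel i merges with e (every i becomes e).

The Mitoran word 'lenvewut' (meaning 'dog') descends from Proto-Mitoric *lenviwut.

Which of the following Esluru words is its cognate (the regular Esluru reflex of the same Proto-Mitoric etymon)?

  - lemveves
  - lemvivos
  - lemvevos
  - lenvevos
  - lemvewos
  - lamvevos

lemvevos

Esluru: start from *lenviwut.
  rule 1: no change — lenviwut
  rule 2 (vowel merger): lenviwut → lenviwot
  rule 3 (unconditioned shift): lenviwot → lenviwos
  rule 4 (nasal place assimilation): lenviwos → lemviwos
  rule 5 (unconditioned shift): lemviwos → lemvivos
  rule 6 (vowel merger): lemvivos → lemvevos
  ⇒ Esluru lemvevos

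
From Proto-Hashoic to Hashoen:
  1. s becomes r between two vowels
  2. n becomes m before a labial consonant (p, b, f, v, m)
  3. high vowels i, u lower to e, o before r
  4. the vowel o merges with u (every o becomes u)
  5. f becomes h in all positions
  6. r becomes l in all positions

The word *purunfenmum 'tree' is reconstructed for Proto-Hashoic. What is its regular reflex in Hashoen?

Hashoen: start from *purunfenmum.
  rule 1: no change — purunfenmum
  rule 2 (nasal place assimilation): purunfenmum → purumfemmum
  rule 3 (pre-rhotic lowering): purumfemmum → porumfemmum
  rule 4 (vowel merger): porumfemmum → purumfemmum
  rule 5 (unconditioned shift): purumfemmum → purumhemmum
  rule 6 (unconditioned shift): purumhemmum → pulumhemmum
  ⇒ Hashoen pulumhemmum

pulumhemmum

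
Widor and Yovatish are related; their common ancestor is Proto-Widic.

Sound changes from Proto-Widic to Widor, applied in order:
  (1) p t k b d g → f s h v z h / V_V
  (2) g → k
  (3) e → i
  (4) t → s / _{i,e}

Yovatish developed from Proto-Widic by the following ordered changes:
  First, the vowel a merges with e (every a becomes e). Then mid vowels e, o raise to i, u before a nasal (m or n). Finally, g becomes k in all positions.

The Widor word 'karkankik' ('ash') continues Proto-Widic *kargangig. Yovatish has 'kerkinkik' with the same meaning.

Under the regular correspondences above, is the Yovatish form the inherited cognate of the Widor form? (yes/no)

Derive the expected Yovatish reflex of *kargangig:
Yovatish: *kargangig
  kargangig → kergengig   [vowel merger]
  kergengig → kergingig   [pre-nasal raising]
  kergingig → kerkinkik   [unconditioned shift]
  giving Yovatish kerkinkik.
Yovatish 'kerkinkik' matches the regular reflex exactly, so the pair is cognate.

yes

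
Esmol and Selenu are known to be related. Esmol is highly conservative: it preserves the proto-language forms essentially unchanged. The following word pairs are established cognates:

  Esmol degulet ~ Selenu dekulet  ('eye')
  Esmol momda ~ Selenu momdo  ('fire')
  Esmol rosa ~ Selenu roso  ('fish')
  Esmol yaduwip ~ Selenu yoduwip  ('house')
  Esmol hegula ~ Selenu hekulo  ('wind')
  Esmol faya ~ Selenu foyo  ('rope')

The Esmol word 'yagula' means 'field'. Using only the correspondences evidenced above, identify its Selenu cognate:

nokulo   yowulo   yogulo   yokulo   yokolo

yokulo

yaduwip ~ yoduwip, faya ~ foyo — Esmol a corresponds to Selenu o after a consonant, before a consonant other than r, m, n, p, b, f, v.
degulet ~ dekulet, hegula ~ hekulo — Esmol g corresponds to Selenu k between vowels (before a back vowel).
momda ~ momdo, rosa ~ roso — Esmol a corresponds to Selenu o word-finally.
Applying these to Esmol 'yagula':
  yagula → yogula   (a→o after a consonant, before a consonant other than r, m, n, p, b, f, v)
  yogula → yokula   (g→k between vowels (before a back vowel))
  yokula → yokulo   (a→o word-finally)
So the Selenu cognate is 'yokulo'.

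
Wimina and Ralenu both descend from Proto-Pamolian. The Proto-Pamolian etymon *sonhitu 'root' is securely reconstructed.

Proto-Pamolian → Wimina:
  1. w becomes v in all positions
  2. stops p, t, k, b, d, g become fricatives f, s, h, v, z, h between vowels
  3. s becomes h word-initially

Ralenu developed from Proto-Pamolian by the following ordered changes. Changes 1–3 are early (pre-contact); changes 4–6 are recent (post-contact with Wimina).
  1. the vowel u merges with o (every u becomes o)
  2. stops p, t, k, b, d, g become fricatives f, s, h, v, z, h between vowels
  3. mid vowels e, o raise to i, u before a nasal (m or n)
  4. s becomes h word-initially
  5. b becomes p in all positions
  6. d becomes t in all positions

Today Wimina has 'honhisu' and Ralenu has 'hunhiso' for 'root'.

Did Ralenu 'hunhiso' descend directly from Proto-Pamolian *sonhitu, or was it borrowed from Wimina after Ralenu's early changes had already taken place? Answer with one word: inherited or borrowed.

inherited

If inherited, *sonhitu would pass through all of Ralenu's changes:
Ralenu: *sonhitu
  sonhitu → sonhito   [vowel merger]
  sonhito → sonhiso   [intervocalic lenition]
  sonhiso → sunhiso   [pre-nasal raising]
  sunhiso → hunhiso   [debuccalisation]
  hunhiso (rule 5 does not apply)
  hunhiso (rule 6 does not apply)
  giving Ralenu hunhiso.
If borrowed from Wimina 'honhisu' after the early changes, it would undergo only the recent ones:
  rule 4 (debuccalisation): no change (honhisu)
  rule 5 (unconditioned shift): no change (honhisu)
  rule 6 (unconditioned shift): no change (honhisu)
  ⇒ as a loan: honhisu
Ralenu 'hunhiso' matches the inherited outcome exactly, so it is an inherited cognate, not a loan.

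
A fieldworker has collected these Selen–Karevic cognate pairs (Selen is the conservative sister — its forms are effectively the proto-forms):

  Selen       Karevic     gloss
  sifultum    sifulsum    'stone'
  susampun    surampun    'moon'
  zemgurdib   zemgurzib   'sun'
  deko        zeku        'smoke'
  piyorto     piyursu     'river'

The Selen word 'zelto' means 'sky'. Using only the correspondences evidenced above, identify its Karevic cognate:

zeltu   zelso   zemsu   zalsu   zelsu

piyorto ~ piyursu — Selen t corresponds to Karevic s after a consonant, before a back vowel.
deko ~ zeku, piyorto ~ piyursu — Selen o corresponds to Karevic u word-finally.
Applying these to Selen 'zelto':
  zelto → zelso   (t→s after a consonant, before a back vowel)
  zelso → zelsu   (o→u word-finally)
So the Karevic cognate is 'zelsu'.

zelsu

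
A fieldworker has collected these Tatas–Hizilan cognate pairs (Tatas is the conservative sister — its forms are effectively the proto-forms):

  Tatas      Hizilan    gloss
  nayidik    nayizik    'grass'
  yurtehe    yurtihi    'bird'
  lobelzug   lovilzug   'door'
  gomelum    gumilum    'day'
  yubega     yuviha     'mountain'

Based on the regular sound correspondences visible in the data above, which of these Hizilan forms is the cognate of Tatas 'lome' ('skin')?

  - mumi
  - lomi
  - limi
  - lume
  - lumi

gomelum ~ gumilum — Tatas o corresponds to Hizilan u after a consonant, before a nasal.
yurtehe ~ yurtihi — Tatas e corresponds to Hizilan i word-finally.
Applying these to Tatas 'lome':
  lome → lume   (o→u after a consonant, before a nasal)
  lume → lumi   (e→i word-finally)
So the Hizilan cognate is 'lumi'.

lumi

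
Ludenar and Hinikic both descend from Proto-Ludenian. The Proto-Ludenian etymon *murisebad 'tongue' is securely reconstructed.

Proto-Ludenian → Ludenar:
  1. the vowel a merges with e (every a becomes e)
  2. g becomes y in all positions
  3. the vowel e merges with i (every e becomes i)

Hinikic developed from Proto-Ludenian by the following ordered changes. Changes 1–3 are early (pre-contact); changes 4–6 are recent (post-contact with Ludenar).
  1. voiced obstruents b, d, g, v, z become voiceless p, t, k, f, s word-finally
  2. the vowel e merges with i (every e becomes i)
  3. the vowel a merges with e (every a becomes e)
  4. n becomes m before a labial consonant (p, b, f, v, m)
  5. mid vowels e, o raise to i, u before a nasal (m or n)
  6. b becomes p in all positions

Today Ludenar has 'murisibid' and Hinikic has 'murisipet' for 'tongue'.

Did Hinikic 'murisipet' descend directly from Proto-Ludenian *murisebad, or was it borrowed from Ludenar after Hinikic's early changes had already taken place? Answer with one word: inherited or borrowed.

inherited

If inherited, *murisebad would pass through all of Hinikic's changes:
Hinikic: start from *murisebad.
  rule 1 (final devoicing): murisebad → murisebat
  rule 2 (vowel merger): murisebat → murisibat
  rule 3 (vowel merger): murisibat → murisibet
  rule 4: no change — murisibet
  rule 5: no change — murisibet
  rule 6 (unconditioned shift): murisibet → murisipet
  ⇒ Hinikic murisipet
If borrowed from Ludenar 'murisibid' after the early changes, it would undergo only the recent ones:
  rule 4 (nasal place assimilation): no change (murisibid)
  rule 5 (pre-nasal raising): no change (murisibid)
  rule 6 (unconditioned shift): murisibid → murisipid
  ⇒ as a loan: murisipid
Hinikic 'murisipet' matches the inherited outcome exactly, so it is an inherited cognate, not a loan.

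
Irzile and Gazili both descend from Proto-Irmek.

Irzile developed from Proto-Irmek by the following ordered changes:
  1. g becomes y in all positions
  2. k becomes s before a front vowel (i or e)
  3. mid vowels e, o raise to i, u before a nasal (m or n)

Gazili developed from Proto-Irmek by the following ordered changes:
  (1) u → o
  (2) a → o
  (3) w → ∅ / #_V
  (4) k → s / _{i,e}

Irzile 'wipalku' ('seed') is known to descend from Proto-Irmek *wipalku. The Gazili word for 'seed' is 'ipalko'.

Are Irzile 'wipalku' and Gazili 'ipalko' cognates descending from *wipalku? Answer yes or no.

Derive the expected Gazili reflex of *wipalku:
Gazili: start from *wipalku.
  rule 1 (vowel merger): wipalku → wipalko
  rule 2 (vowel merger): wipalko → wipolko
  rule 3 (glide loss): wipolko → ipolko
  rule 4: no change — ipolko
  ⇒ Gazili ipolko
The regular Gazili reflex would be 'ipolko', but the attested form is 'ipalko'. The correspondence is irregular, so they are not cognates (the Gazili form has a different source).

no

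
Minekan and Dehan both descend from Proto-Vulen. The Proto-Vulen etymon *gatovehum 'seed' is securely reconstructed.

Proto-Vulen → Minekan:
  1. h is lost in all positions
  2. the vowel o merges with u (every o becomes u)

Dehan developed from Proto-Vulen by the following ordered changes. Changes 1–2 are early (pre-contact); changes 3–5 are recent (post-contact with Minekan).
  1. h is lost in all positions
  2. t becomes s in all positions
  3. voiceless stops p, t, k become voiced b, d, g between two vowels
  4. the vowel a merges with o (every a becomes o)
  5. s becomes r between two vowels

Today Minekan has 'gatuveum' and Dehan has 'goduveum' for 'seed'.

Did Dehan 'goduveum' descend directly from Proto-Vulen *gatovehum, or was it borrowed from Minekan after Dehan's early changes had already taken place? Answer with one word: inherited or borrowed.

borrowed

If inherited, *gatovehum would pass through all of Dehan's changes:
Dehan: *gatovehum > gatoveum > gasoveum > gosoveum > goroveum  (by h-loss, unconditioned shift, vowel merger, rhotacism)
If borrowed from Minekan 'gatuveum' after the early changes, it would undergo only the recent ones:
  rule 3 (intervocalic voicing): gatuveum → gaduveum
  rule 4 (vowel merger): gaduveum → goduveum
  rule 5 (rhotacism): no change (goduveum)
  ⇒ as a loan: goduveum
Dehan 'goduveum' matches the loan outcome 'goduveum', not the inherited 'goroveum' — it skipped the early Dehan changes, so it was borrowed from Minekan.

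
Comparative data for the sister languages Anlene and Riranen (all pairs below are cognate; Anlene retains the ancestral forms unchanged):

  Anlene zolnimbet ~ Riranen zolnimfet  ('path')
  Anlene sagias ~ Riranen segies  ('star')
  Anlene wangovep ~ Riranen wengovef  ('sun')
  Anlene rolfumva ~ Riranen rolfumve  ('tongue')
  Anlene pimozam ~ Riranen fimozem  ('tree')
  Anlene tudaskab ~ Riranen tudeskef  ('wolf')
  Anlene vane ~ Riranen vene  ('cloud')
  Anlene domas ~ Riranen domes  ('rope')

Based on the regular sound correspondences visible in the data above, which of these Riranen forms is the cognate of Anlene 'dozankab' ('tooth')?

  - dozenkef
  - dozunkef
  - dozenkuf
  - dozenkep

dozenkef

wangovep ~ wengovef, vane ~ vene — Anlene a corresponds to Riranen e after a consonant, before a nasal.
tudaskab ~ tudeskef — Anlene a corresponds to Riranen e after a consonant, before a labial obstruent.
tudaskab ~ tudeskef — Anlene b corresponds to Riranen f word-finally.
Applying these to Anlene 'dozankab':
  dozankab → dozenkab   (a→e after a consonant, before a nasal)
  dozenkab → dozenkeb   (a→e after a consonant, before a labial obstruent)
  dozenkeb → dozenkef   (b→f word-finally)
So the Riranen cognate is 'dozenkef'.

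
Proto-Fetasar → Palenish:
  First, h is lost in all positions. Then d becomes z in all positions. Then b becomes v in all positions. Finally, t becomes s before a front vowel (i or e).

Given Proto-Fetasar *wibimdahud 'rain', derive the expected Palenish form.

wivimzauz

Palenish: *wibimdahud
  wibimdahud → wibimdaud   [h-loss]
  wibimdaud → wibimzauz   [unconditioned shift]
  wibimzauz → wivimzauz   [unconditioned shift]
  wivimzauz (rule 4 does not apply)
  giving Palenish wivimzauz.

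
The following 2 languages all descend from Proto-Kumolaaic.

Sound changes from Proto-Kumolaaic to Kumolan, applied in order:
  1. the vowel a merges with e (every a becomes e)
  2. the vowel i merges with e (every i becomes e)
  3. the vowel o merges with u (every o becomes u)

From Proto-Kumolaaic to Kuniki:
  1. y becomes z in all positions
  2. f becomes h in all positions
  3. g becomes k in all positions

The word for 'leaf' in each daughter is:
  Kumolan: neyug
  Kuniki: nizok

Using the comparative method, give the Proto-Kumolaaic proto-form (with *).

Position 2: Kumolan has e, Kuniki has i. Kuniki preserves i here (none of its changes turn any other segment into i), so the proto-segment is *i.
Position 5: Kumolan has g, Kuniki has k. Kumolan preserves g here (none of its changes turn any other segment into g), so the proto-segment is *g.
Continuing position by position gives *niyog; check it forward:
Kumolan: start from *niyog.
  rule 1: no change — niyog
  rule 2 (vowel merger): niyog → neyog
  rule 3 (vowel merger): neyog → neyug
  ⇒ Kumolan neyug
Kuniki: *niyog
  niyog → nizog   [unconditioned shift]
  nizog (rule 2 does not apply)
  nizog → nizok   [unconditioned shift]
  giving Kuniki nizok.
Only *niyog yields all of Kumolan neyug, Kuniki nizok.

*niyog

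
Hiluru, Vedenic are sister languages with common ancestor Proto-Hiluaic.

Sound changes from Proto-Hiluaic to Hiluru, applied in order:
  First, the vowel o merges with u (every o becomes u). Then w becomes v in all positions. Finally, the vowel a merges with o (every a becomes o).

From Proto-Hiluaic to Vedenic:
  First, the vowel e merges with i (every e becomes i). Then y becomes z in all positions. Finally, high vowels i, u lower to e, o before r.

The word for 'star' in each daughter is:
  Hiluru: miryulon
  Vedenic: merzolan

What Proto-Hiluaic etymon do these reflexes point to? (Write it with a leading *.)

Position 5: Hiluru has u, Vedenic has o. Taking the neighbouring segments as reconstructed: Hiluru u could go back to *o or *u; Vedenic o can only go back to *o — the one source consistent with every daughter is *o.
Position 2: Hiluru has i, Vedenic has e. Hiluru preserves i here (none of its changes turn any other segment into i), so the proto-segment is *i.
Position 4: Hiluru has y, Vedenic has z. Hiluru preserves y here (none of its changes turn any other segment into y), so the proto-segment is *y.
Continuing position by position gives *miryolan; check it forward:
Hiluru: *miryolan
  miryolan → miryulan   [vowel merger]
  miryulan (rule 2 does not apply)
  miryulan → miryulon   [vowel merger]
  giving Hiluru miryulon.
Vedenic: start from *miryolan.
  rule 1: no change — miryolan
  rule 2 (unconditioned shift): miryolan → mirzolan
  rule 3 (pre-rhotic lowering): mirzolan → merzolan
  ⇒ Vedenic merzolan
Only *miryolan yields all of Hiluru miryulon, Vedenic merzolan.

*miryolan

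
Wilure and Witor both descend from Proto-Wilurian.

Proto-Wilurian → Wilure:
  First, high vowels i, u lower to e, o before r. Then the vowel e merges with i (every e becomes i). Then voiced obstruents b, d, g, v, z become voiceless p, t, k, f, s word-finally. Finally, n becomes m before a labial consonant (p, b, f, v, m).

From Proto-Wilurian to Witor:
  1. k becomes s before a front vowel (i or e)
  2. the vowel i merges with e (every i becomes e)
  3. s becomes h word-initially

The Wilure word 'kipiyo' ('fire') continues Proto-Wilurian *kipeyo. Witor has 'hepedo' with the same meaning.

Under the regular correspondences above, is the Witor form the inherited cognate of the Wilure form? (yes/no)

no

Derive the expected Witor reflex of *kipeyo:
Witor: *kipeyo > sipeyo > sepeyo > hepeyo  (by palatalisation, vowel merger, debuccalisation)
The regular Witor reflex would be 'hepeyo', but the attested form is 'hepedo'. The correspondence is irregular, so they are not cognates (the Witor form has a different source).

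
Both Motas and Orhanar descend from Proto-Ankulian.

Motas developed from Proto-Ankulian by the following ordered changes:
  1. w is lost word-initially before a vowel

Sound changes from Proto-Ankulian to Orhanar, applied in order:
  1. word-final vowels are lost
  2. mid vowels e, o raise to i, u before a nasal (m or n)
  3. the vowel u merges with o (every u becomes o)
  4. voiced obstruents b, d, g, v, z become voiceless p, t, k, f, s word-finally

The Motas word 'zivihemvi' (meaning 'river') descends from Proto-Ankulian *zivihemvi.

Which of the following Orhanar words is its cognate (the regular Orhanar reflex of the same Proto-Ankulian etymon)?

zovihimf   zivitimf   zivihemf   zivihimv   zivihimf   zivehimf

Orhanar: start from *zivihemvi.
  rule 1 (apocope): zivihemvi → zivihemv
  rule 2 (pre-nasal raising): zivihemv → zivihimv
  rule 3: no change — zivihimv
  rule 4 (final devoicing): zivihimv → zivihimf
  ⇒ Orhanar zivihimf
The other candidates each miss or misapply at least one Orhanar change.

zivihimf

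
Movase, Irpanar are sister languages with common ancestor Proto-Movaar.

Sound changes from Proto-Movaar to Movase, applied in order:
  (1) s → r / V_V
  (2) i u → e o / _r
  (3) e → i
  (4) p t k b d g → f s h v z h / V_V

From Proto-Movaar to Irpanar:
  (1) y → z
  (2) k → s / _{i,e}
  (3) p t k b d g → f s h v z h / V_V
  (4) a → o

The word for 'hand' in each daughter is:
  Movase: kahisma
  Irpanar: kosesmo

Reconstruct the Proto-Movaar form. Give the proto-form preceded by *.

*kakesma

Position 4: Movase has i, Irpanar has e. Irpanar preserves e here (none of its changes turn any other segment into e), so the proto-segment is *e.
Position 3: Movase has h, Irpanar has s. Taking the neighbouring segments as reconstructed: Movase h could go back to *k or *g or *h; Irpanar s could go back to *t or *k or *s — the one source consistent with every daughter is *k.
This points to *kakesma. Verify forward in each daughter:
Movase: start from *kakesma.
  rule 1: no change — kakesma
  rule 2: no change — kakesma
  rule 3 (vowel merger): kakesma → kakisma
  rule 4 (intervocalic lenition): kakisma → kahisma
  ⇒ Movase kahisma
Irpanar: start from *kakesma.
  rule 1: no change — kakesma
  rule 2 (palatalisation): kakesma → kasesma
  rule 3: no change — kasesma
  rule 4 (vowel merger): kasesma → kosesmo
  ⇒ Irpanar kosesmo
Only *kakesma yields all of Movase kahisma, Irpanar kosesmo.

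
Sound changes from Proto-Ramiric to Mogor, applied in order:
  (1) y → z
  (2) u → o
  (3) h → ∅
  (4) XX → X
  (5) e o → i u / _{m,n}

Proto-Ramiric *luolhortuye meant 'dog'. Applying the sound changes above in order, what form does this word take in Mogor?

Mogor: *luolhortuye > luolhortuze > loolhortoze > loolortoze > lolortoze  (by unconditioned shift, vowel merger, h-loss, degemination)

lolortoze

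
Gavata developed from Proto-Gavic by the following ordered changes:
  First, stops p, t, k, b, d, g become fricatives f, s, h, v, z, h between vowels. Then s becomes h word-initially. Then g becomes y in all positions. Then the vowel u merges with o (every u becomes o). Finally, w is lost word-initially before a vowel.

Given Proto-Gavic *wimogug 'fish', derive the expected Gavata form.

Gavata: *wimogug > wimohug > wimohuy > wimohoy > imohoy  (by intervocalic lenition, unconditioned shift, vowel merger, glide loss)

imohoy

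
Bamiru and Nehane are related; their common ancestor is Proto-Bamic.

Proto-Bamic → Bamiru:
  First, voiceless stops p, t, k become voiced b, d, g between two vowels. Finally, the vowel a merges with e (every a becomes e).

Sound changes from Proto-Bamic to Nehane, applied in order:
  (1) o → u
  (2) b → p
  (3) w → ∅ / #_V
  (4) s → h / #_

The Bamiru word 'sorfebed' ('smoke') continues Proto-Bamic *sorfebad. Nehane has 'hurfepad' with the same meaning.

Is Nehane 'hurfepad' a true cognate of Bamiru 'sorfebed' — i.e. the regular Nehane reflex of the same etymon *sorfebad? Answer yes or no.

yes

Derive the expected Nehane reflex of *sorfebad:
Nehane: *sorfebad
  sorfebad → surfebad   [vowel merger]
  surfebad → surfepad   [unconditioned shift]
  surfepad (rule 3 does not apply)
  surfepad → hurfepad   [debuccalisation]
  giving Nehane hurfepad.
Nehane 'hurfepad' matches the regular reflex exactly, so the pair is cognate.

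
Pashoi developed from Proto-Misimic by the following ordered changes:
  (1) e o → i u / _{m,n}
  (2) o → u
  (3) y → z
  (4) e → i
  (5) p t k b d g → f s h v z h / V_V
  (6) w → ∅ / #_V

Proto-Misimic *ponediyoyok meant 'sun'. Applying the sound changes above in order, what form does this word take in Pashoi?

punizizuzuk

Pashoi: start from *ponediyoyok.
  rule 1 (pre-nasal raising): ponediyoyok → punediyoyok
  rule 2 (vowel merger): punediyoyok → punediyuyuk
  rule 3 (unconditioned shift): punediyuyuk → punedizuzuk
  rule 4 (vowel merger): punedizuzuk → punidizuzuk
  rule 5 (intervocalic lenition): punidizuzuk → punizizuzuk
  rule 6: no change — punizizuzuk
  ⇒ Pashoi punizizuzuk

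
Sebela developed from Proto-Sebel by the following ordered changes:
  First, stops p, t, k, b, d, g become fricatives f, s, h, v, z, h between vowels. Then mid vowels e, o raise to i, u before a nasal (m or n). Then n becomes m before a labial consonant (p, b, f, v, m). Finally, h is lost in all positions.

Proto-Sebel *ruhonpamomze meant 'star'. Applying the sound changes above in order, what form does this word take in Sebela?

ruumpamumze

Sebela: *ruhonpamomze
  ruhonpamomze (rule 1 does not apply)
  ruhonpamomze → ruhunpamumze   [pre-nasal raising]
  ruhunpamumze → ruhumpamumze   [nasal place assimilation]
  ruhumpamumze → ruumpamumze   [h-loss]
  giving Sebela ruumpamumze.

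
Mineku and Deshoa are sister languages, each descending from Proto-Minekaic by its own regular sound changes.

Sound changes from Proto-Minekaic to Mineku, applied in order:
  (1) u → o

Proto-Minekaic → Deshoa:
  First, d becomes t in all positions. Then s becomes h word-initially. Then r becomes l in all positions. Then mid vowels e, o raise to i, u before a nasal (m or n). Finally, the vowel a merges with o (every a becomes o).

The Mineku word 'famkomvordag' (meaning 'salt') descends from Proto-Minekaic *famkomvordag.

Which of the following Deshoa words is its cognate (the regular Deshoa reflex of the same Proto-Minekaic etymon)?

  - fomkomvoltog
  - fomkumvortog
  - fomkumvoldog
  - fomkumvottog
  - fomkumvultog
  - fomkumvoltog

Deshoa: start from *famkomvordag.
  rule 1 (unconditioned shift): famkomvordag → famkomvortag
  rule 2: no change — famkomvortag
  rule 3 (unconditioned shift): famkomvortag → famkomvoltag
  rule 4 (pre-nasal raising): famkomvoltag → famkumvoltag
  rule 5 (vowel merger): famkumvoltag → fomkumvoltog
  ⇒ Deshoa fomkumvoltog

fomkumvoltog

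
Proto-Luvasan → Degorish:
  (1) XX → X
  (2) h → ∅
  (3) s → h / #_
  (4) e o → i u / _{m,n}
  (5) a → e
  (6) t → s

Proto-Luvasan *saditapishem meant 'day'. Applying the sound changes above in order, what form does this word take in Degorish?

Degorish: *saditapishem > saditapisem > haditapisem > haditapisim > heditepisim > hedisepisim  (by h-loss, debuccalisation, pre-nasal raising, vowel merger, unconditioned shift)

hedisepisim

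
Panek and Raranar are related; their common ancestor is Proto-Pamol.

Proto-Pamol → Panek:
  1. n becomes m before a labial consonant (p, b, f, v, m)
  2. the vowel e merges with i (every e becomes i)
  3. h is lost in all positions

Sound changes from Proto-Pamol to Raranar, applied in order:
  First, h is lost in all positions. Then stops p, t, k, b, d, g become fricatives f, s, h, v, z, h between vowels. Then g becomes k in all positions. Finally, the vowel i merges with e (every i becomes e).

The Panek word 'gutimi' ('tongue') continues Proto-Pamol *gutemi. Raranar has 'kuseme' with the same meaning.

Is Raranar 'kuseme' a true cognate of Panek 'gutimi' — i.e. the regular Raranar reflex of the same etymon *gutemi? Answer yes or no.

Derive the expected Raranar reflex of *gutemi:
Raranar: start from *gutemi.
  rule 1: no change — gutemi
  rule 2 (intervocalic lenition): gutemi → gusemi
  rule 3 (unconditioned shift): gusemi → kusemi
  rule 4 (vowel merger): kusemi → kuseme
  ⇒ Raranar kuseme
Raranar 'kuseme' matches the regular reflex exactly, so the pair is cognate.

yes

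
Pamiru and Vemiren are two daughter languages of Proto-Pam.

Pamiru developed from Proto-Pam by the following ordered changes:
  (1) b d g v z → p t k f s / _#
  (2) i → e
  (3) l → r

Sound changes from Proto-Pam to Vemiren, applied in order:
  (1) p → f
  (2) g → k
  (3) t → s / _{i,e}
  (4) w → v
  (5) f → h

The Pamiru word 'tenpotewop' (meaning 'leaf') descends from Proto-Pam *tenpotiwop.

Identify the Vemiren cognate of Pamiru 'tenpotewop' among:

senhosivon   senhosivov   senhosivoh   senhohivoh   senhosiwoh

senhosivoh

Vemiren: start from *tenpotiwop.
  rule 1 (unconditioned shift): tenpotiwop → tenfotiwof
  rule 2: no change — tenfotiwof
  rule 3 (palatalisation): tenfotiwof → senfosiwof
  rule 4 (unconditioned shift): senfosiwof → senfosivof
  rule 5 (unconditioned shift): senfosivof → senhosivoh
  ⇒ Vemiren senhosivoh
The other candidates each miss or misapply at least one Vemiren change.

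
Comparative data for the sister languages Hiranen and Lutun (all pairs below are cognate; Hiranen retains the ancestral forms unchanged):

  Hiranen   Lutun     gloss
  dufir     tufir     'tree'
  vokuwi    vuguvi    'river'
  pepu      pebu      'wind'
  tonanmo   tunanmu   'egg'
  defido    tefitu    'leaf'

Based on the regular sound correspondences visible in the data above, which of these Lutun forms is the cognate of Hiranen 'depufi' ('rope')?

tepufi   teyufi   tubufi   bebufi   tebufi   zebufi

defido ~ tefitu — Hiranen d corresponds to Lutun t word-initially before a front vowel.
pepu ~ pebu — Hiranen p corresponds to Lutun b between vowels (before a back vowel).
Applying these to Hiranen 'depufi':
  depufi → tepufi   (d→t word-initially before a front vowel)
  tepufi → tebufi   (p→b between vowels (before a back vowel))
So the Lutun cognate is 'tebufi'.

tebufi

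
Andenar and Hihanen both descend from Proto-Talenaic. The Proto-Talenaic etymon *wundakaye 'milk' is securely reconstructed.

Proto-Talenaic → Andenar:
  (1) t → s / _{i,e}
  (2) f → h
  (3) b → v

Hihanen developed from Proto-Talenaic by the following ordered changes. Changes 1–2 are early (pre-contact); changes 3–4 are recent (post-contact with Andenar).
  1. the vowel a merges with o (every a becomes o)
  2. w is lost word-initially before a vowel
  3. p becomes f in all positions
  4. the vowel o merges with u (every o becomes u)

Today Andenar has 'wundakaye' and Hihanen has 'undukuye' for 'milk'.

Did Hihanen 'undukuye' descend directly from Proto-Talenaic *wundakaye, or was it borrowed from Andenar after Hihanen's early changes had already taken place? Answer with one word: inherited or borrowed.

inherited

If inherited, *wundakaye would pass through all of Hihanen's changes:
Hihanen: start from *wundakaye.
  rule 1 (vowel merger): wundakaye → wundokoye
  rule 2 (glide loss): wundokoye → undokoye
  rule 3: no change — undokoye
  rule 4 (vowel merger): undokoye → undukuye
  ⇒ Hihanen undukuye
If borrowed from Andenar 'wundakaye' after the early changes, it would undergo only the recent ones:
  rule 3 (unconditioned shift): no change (wundakaye)
  rule 4 (vowel merger): no change (wundakaye)
  ⇒ as a loan: wundakaye
Hihanen 'undukuye' matches the inherited outcome exactly, so it is an inherited cognate, not a loan.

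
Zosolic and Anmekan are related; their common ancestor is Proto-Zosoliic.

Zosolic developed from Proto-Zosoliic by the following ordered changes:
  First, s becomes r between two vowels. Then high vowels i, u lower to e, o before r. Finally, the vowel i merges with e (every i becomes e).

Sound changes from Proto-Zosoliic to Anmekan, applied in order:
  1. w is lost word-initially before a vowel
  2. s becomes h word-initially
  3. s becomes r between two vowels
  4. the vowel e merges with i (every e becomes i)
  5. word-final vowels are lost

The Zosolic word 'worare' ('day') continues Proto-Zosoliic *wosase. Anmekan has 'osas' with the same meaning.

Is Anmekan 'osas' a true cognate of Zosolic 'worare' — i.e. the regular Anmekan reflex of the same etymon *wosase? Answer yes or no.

Derive the expected Anmekan reflex of *wosase:
Anmekan: start from *wosase.
  rule 1 (glide loss): wosase → osase
  rule 2: no change — osase
  rule 3 (rhotacism): osase → orare
  rule 4 (vowel merger): orare → orari
  rule 5 (apocope): orari → orar
  ⇒ Anmekan orar
The regular Anmekan reflex would be 'orar', but the attested form is 'osas'. The correspondence is irregular, so they are not cognates (the Anmekan form has a different source).

no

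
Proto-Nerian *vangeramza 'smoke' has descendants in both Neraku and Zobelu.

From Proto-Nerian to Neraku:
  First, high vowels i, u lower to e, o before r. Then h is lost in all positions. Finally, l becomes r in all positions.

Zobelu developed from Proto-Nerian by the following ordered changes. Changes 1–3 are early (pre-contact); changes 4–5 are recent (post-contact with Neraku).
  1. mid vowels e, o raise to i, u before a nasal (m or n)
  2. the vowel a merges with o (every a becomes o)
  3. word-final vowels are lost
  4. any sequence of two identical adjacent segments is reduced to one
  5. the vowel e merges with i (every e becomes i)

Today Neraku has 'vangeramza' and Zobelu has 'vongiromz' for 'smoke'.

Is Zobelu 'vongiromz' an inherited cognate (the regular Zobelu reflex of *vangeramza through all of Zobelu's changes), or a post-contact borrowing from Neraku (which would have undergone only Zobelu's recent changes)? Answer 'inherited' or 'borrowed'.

If inherited, *vangeramza would pass through all of Zobelu's changes:
Zobelu: *vangeramza > vongeromzo > vongeromz > vongiromz  (by vowel merger, apocope, vowel merger)
If borrowed from Neraku 'vangeramza' after the early changes, it would undergo only the recent ones:
  rule 4 (degemination): no change (vangeramza)
  rule 5 (vowel merger): vangeramza → vangiramza
  ⇒ as a loan: vangiramza
Zobelu 'vongiromz' matches the inherited outcome exactly, so it is an inherited cognate, not a loan.

inherited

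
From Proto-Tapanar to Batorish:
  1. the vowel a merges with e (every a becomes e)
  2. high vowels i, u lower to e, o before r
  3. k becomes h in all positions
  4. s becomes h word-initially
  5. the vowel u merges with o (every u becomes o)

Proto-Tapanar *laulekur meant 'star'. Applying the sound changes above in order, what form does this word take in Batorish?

leolehor

Batorish: *laulekur > leulekur > leulekor > leulehor > leolehor  (by vowel merger, pre-rhotic lowering, unconditioned shift, vowel merger)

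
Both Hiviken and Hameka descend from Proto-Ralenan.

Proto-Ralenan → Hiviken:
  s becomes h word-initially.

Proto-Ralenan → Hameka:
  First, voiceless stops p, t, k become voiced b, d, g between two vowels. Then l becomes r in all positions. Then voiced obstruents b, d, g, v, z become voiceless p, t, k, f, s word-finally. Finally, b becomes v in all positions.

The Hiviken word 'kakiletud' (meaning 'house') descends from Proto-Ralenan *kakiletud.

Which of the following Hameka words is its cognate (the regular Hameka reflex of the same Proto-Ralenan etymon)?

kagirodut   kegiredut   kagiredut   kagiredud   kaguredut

kagiredut

Hameka: *kakiletud
  kakiletud → kagiledud   [intervocalic voicing]
  kagiledud → kagiredud   [unconditioned shift]
  kagiredud → kagiredut   [final devoicing]
  kagiredut (rule 4 does not apply)
  giving Hameka kagiredut.
Among the options, 'kagiredut' alone shows every Hameka change applied in order.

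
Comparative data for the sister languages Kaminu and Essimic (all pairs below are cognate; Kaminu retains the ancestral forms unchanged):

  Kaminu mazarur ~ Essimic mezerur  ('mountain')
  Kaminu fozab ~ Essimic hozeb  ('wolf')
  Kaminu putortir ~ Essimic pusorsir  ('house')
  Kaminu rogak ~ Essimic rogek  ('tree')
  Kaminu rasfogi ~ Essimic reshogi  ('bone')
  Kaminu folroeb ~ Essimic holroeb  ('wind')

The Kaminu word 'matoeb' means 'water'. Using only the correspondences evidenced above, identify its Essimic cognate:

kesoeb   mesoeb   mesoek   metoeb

mesoeb

mazarur ~ mezerur, rogak ~ rogek — Kaminu a corresponds to Essimic e after a consonant, before a consonant other than r, m, n, p, b, f, v.
putortir ~ pusorsir — Kaminu t corresponds to Essimic s between vowels (before a back vowel).
Applying these to Kaminu 'matoeb':
  matoeb → metoeb   (a→e after a consonant, before a consonant other than r, m, n, p, b, f, v)
  metoeb → mesoeb   (t→s between vowels (before a back vowel))
So the Essimic cognate is 'mesoeb'.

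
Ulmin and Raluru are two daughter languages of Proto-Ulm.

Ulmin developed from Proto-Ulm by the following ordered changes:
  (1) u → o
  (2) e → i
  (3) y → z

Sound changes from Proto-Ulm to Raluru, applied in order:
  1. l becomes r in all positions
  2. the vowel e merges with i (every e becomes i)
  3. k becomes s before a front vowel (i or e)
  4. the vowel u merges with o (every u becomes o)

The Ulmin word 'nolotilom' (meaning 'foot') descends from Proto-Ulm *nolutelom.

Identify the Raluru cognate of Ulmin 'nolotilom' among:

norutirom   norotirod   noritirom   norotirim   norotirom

norotirom

Raluru: start from *nolutelom.
  rule 1 (unconditioned shift): nolutelom → noruterom
  rule 2 (vowel merger): noruterom → norutirom
  rule 3: no change — norutirom
  rule 4 (vowel merger): norutirom → norotirom
  ⇒ Raluru norotirom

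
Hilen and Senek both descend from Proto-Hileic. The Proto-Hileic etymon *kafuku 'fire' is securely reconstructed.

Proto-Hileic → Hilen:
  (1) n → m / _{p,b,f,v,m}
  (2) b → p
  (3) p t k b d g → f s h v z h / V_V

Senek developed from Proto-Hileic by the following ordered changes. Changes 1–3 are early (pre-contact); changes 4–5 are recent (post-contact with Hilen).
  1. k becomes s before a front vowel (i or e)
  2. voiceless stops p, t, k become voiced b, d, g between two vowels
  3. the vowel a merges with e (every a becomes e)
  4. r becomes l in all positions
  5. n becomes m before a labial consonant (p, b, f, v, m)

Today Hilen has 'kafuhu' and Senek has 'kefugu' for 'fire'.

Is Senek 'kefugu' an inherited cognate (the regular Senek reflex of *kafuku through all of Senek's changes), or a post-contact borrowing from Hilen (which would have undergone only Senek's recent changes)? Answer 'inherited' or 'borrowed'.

inherited

If inherited, *kafuku would pass through all of Senek's changes:
Senek: start from *kafuku.
  rule 1: no change — kafuku
  rule 2 (intervocalic voicing): kafuku → kafugu
  rule 3 (vowel merger): kafugu → kefugu
  rule 4: no change — kefugu
  rule 5: no change — kefugu
  ⇒ Senek kefugu
If borrowed from Hilen 'kafuhu' after the early changes, it would undergo only the recent ones:
  rule 4 (unconditioned shift): no change (kafuhu)
  rule 5 (nasal place assimilation): no change (kafuhu)
  ⇒ as a loan: kafuhu
Senek 'kefugu' matches the inherited outcome exactly, so it is an inherited cognate, not a loan.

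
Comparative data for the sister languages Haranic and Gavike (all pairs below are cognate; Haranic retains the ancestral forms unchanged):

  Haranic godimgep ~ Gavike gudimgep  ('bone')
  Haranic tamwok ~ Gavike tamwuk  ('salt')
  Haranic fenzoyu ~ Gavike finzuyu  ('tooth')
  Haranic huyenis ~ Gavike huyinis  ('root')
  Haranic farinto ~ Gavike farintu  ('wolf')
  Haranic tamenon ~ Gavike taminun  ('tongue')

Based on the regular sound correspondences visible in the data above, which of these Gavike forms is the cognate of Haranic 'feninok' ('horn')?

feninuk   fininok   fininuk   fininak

fenzoyu ~ finzuyu, huyenis ~ huyinis — Haranic e corresponds to Gavike i after a consonant, before a nasal.
godimgep ~ gudimgep, tamwok ~ tamwuk — Haranic o corresponds to Gavike u after a consonant, before a consonant other than r, m, n, p, b, f, v.
Applying these to Haranic 'feninok':
  feninok → fininok   (e→i after a consonant, before a nasal)
  fininok → fininuk   (o→u after a consonant, before a consonant other than r, m, n, p, b, f, v)
So the Gavike cognate is 'fininuk'.

fininuk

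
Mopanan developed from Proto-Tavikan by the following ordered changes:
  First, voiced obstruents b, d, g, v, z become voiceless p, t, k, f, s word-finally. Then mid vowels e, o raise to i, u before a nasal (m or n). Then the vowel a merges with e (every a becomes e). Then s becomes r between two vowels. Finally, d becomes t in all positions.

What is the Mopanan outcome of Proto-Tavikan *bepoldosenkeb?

bepoltorinkep

Mopanan: start from *bepoldosenkeb.
  rule 1 (final devoicing): bepoldosenkeb → bepoldosenkep
  rule 2 (pre-nasal raising): bepoldosenkep → bepoldosinkep
  rule 3: no change — bepoldosinkep
  rule 4 (rhotacism): bepoldosinkep → bepoldorinkep
  rule 5 (unconditioned shift): bepoldorinkep → bepoltorinkep
  ⇒ Mopanan bepoltorinkep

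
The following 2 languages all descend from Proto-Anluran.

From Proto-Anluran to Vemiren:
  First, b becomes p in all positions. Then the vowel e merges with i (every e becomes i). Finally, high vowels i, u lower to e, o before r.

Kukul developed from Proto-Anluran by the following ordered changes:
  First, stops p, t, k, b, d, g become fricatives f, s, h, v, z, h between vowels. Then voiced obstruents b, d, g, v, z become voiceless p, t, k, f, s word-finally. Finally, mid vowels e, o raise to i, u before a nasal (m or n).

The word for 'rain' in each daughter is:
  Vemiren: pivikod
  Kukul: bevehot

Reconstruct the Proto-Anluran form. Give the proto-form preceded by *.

Position 1: Vemiren has p, Kukul has b. Kukul preserves b here (none of its changes turn any other segment into b), so the proto-segment is *b.
Position 7: Vemiren has d, Kukul has t. Vemiren preserves d here (none of its changes turn any other segment into d), so the proto-segment is *d.
This points to *bevekod. Verify forward in each daughter:
Vemiren: *bevekod > pevekod > pivikod  (by unconditioned shift, vowel merger)
Kukul: *bevekod
  bevekod → bevehod   [intervocalic lenition]
  bevehod → bevehot   [final devoicing]
  bevehot (rule 3 does not apply)
  giving Kukul bevehot.
*bevekod is the unique common source.

*bevekod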